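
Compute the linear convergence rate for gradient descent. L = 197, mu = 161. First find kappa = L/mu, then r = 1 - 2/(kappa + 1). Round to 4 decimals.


Step 1: Compute the condition number.
kappa = L/mu = 197/161 = 1.2236
Step 2: Compute the convergence rate.
r = 1 - 2/(kappa + 1) = 1 - 2*mu/(L + mu) = (L - mu)/(L + mu) = 36/358 = 0.1006


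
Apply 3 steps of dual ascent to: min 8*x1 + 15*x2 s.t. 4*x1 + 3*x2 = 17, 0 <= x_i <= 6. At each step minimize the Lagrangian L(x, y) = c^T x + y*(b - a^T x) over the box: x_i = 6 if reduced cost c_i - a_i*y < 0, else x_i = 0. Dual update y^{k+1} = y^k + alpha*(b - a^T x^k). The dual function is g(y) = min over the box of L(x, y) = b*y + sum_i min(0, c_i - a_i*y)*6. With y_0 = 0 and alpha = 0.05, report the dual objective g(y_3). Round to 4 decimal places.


Dual ascent for LP: min 8*x1 + 15*x2, 4*x1 + 3*x2 = 17, 0 <= x_i <= 6
Step 1: y^k = 0.0, reduced costs: (8.0, 15.0)
  x^k = (0.0, 0.0), subgradient = b - a^T x = 17.0
  y^{k+1} = 0.0 + 0.05*17.0 = 0.85
Step 2: y^k = 0.85, reduced costs: (4.6, 12.45)
  x^k = (0.0, 0.0), subgradient = b - a^T x = 17.0
  y^{k+1} = 0.85 + 0.05*17.0 = 1.7
Step 3: y^k = 1.7, reduced costs: (1.2, 9.9)
  x^k = (0.0, 0.0), subgradient = b - a^T x = 17.0
  y^{k+1} = 1.7 + 0.05*17.0 = 2.55
Dual objective at y_3 = 2.55: reduced costs (-2.2, 7.35), box minimizer x = (6.0, 0.0)
g(y_3) = b*y + (c1 - a1*y)*x1 + (c2 - a2*y)*x2 = 17*2.55 + (-2.2)*6.0 + 7.35*0.0 = 43.35 - 13.2 + 0.0 = 30.15


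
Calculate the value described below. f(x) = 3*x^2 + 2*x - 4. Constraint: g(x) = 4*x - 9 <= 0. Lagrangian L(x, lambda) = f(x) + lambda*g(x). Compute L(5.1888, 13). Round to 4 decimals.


Step 1: Evaluate f(x).
f(5.1888) = 3*5.1888^2 + 2*5.1888 - 4 = 87.1485
Step 2: Evaluate g(x).
g(5.1888) = 4*5.1888 - 9 = 11.7552
Step 3: Compute Lagrangian.
L = 87.1485 + 13*11.7552 = 239.9661


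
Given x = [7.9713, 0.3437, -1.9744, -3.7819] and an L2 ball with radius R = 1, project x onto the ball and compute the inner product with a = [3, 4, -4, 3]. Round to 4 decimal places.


Step 1: Compute ||x|| (intermediates to 6 decimals).
||x|| = sqrt(7.9713^2 + 0.3437^2 + (-1.9744)^2 + (-3.7819)^2) = 9.047695
Step 2: Project.
Since ||x|| > R, scale = R/||x|| = 1/9.047695 = 0.110525, proj(x) = scale * x
proj(x) = [0.881028, 0.037987, -0.218221, -0.417994]
Step 3: Dot product.
a^T * proj(x) = 3*0.881028 + 4*0.037987 - 4*(-0.218221) + 3*(-0.417994) = 2.4139


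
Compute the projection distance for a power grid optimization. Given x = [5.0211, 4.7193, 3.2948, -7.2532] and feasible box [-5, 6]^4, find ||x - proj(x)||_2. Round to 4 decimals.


Project each component onto [-5, 6].
clip(5.0211) = 5.0211, clip(4.7193) = 4.7193, clip(3.2948) = 3.2948, clip(-7.2532) = -5.0
Projection = [5.0211, 4.7193, 3.2948, -5.0]
Squared diffs: [0.0, 0.0, 0.0, 5.0769]
Distance = sqrt(5.0769) = 2.2532


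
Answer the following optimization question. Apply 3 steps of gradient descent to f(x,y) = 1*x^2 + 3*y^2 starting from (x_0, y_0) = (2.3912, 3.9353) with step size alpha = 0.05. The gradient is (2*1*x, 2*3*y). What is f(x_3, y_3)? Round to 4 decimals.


Gradient descent on f(x,y) = 1*x^2 + 3*y^2.
Starting point: (2.3912, 3.9353), alpha = 0.05
Step 1: grad_x = 2*1*2.3912 = 4.7824, grad_y = 2*3*3.9353 = 23.6118
  x_1 = 2.3912 - 0.05*4.7824 = 2.1521
  y_1 = 3.9353 - 0.05*23.6118 = 2.7547
Step 2: grad_x = 2*1*2.1521 = 4.3042, grad_y = 2*3*2.7547 = 16.5283
  x_2 = 2.1521 - 0.05*4.3042 = 1.9369
  y_2 = 2.7547 - 0.05*16.5283 = 1.9283
Step 3: grad_x = 2*1*1.9369 = 3.8737, grad_y = 2*3*1.9283 = 11.5698
  x_3 = 1.9369 - 0.05*3.8737 = 1.7432
  y_3 = 1.9283 - 0.05*11.5698 = 1.3498
f(1.7432, 1.3498) = 1*1.7432^2 + 3*1.3498^2 = 8.5046


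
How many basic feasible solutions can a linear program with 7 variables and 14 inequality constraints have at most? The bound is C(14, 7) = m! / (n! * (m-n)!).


Each vertex corresponds to some choice of n active constraints out of m, so the number of vertices is at most C(m, n) = m! / (n!(m-n)!).
m = 14, n = 7
Numerator: 14 * 13 * 12 * 11 * 10 * 9 * 8
Denominator: 7! = 5040
C(14, 7) = 3432


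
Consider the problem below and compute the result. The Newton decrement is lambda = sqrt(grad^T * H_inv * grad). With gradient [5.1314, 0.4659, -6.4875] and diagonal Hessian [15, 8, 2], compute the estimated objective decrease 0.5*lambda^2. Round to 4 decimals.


Step 1: H is diagonal, so H^(-1) * g = [0.3421, 0.0582, -3.2438].
Step 2: g^T H^(-1) g = sum_i g_i^2 / H_ii
  = (5.1314)^2/15 + (0.4659)^2/8 + (-6.4875)^2/2
  = 1.7554 + 0.0271 + 21.0438 = 22.8264
Step 3: Objective decrease = 0.5 * g^T H^(-1) g = 11.4132


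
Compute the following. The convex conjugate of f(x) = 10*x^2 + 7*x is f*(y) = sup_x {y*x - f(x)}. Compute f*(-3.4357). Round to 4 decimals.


f*(y) = sup_x {y*x - a*x^2 - b*x} = sup_x {(y-b)*x - a*x^2}
FOC: (y - b) - 2a*x = 0 => x* = (y - b)/(2a)
x* = (-3.4357 - 7)/(2*10) = -0.5218
f*(-3.4357) = (y-b)^2/(4a) = (-3.4357 - 7)^2/(4*10)
= 108.9038/40 = 2.7226


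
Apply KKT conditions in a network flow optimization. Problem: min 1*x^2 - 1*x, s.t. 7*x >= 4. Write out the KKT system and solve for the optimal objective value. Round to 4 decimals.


Step 1: Try lambda = 0 (constraint inactive).
x_unc = 1/(2*1) = 0.5
Check: 7*0.5 = 3.5 < 4 -- violated!
Step 2: Constraint must be active: 7*x = 4
x* = 4/7 = 0.5714 (rounded; the exact value 4/7 is used below)
lambda = (2*1*(4/7) - 1)/7 = 0.0204
Step 3: Compute optimal value.
f(x*) = 1*(4/7)^2 - 1*(4/7) = -0.2449


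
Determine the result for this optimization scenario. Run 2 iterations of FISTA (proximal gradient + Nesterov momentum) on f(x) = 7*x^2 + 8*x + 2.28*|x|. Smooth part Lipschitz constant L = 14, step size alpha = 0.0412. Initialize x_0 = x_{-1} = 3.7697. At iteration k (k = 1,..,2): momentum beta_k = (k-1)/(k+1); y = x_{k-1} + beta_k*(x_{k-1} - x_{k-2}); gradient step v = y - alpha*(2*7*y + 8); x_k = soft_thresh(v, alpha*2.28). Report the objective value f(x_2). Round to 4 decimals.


FISTA on f(x) = 7*x^2 + 8*x + 2.28*|x|
L = 14, alpha = 0.0412
Iteration 1: beta = 0.0, y = 3.7697 + 0.0*(3.7697 - 3.7697) = 3.7697
  grad(y) = 60.7758, v = y - alpha*grad = 1.2657
  prox(v) = soft_thresh(1.2657, 0.0939) = 1.1718
Iteration 2: beta = 0.3333, y = 1.1718 + 0.3333*(1.1718 - 3.7697) = 0.3058
  grad(y) = 12.2817, v = y - alpha*grad = -0.2002
  prox(v) = soft_thresh(-0.2002, 0.0939) = -0.1062
f(x_2) = 7*(-0.1062)^2 + 8*(-0.1062) + 2.28*|-0.1062| = -0.5287


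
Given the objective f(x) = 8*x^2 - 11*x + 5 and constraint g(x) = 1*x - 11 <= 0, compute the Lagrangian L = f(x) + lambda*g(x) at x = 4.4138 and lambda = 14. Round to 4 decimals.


Step 1: Evaluate f(x).
f(4.4138) = 8*4.4138^2 - 11*4.4138 + 5 = 112.3012
Step 2: Evaluate g(x).
g(4.4138) = 1*4.4138 - 11 = -6.5862
Step 3: Compute Lagrangian.
L = 112.3012 + 14*-6.5862 = 20.0944


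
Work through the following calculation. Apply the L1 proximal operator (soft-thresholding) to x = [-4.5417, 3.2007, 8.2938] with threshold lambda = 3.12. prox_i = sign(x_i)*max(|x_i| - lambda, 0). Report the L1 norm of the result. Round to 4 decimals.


Soft-thresholding with lambda = 3.12:
prox(-4.5417) = sign(-4.5417)*max(|-4.5417| - 3.12, 0) = -1.4217
prox(3.2007) = sign(3.2007)*max(|3.2007| - 3.12, 0) = 0.0807
prox(8.2938) = sign(8.2938)*max(|8.2938| - 3.12, 0) = 5.1738
prox(x) = [-1.4217, 0.0807, 5.1738]
||prox(x)||_1 = 1.4217 + 0.0807 + 5.1738 = 6.6762


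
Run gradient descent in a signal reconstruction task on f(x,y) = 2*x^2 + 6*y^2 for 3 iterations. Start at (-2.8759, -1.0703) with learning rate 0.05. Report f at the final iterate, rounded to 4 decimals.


Gradient descent on f(x,y) = 2*x^2 + 6*y^2.
Starting point: (-2.8759, -1.0703), alpha = 0.05
Step 1: grad_x = 2*2*-2.8759 = -11.5036, grad_y = 2*6*-1.0703 = -12.8436
  x_1 = -2.8759 - 0.05*-11.5036 = -2.3007
  y_1 = -1.0703 - 0.05*-12.8436 = -0.4281
Step 2: grad_x = 2*2*-2.3007 = -9.2029, grad_y = 2*6*-0.4281 = -5.1374
  x_2 = -2.3007 - 0.05*-9.2029 = -1.8406
  y_2 = -0.4281 - 0.05*-5.1374 = -0.1712
Step 3: grad_x = 2*2*-1.8406 = -7.3623, grad_y = 2*6*-0.1712 = -2.055
  x_3 = -1.8406 - 0.05*-7.3623 = -1.4725
  y_3 = -0.1712 - 0.05*-2.055 = -0.0685
f(-1.4725, -0.0685) = 2*(-1.4725)^2 + 6*(-0.0685)^2 = 4.3644


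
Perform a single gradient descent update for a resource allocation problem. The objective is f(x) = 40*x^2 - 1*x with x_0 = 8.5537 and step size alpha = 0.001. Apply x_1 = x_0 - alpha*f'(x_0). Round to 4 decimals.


We compute the gradient at x_0 and apply the update.
f'(x) = 80*x - 1
f'(8.5537) = 80*8.5537 - 1 = 683.296
x_1 = 8.5537 - 0.001*683.296 = 7.8704


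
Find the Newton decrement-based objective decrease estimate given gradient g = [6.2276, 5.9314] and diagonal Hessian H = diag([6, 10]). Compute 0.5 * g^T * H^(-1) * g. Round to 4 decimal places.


Step 1: H is diagonal, so H^(-1) * g = [1.0379, 0.5931].
Step 2: g^T H^(-1) g = sum_i g_i^2 / H_ii
  = (6.2276)^2/6 + (5.9314)^2/10
  = 6.4638 + 3.5182 = 9.982
Step 3: Objective decrease = 0.5 * g^T H^(-1) g = 4.991


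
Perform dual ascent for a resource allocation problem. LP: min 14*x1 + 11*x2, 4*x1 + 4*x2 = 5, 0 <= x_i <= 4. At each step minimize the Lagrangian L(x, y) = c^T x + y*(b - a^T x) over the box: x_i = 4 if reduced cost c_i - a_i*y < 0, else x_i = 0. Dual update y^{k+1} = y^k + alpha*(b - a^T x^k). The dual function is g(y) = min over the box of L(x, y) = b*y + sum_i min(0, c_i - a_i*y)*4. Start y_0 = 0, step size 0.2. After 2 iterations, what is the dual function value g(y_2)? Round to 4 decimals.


Dual ascent for LP: min 14*x1 + 11*x2, 4*x1 + 4*x2 = 5, 0 <= x_i <= 4
Step 1: y^k = 0.0, reduced costs: (14.0, 11.0)
  x^k = (0.0, 0.0), subgradient = b - a^T x = 5.0
  y^{k+1} = 0.0 + 0.2*5.0 = 1.0
Step 2: y^k = 1.0, reduced costs: (10.0, 7.0)
  x^k = (0.0, 0.0), subgradient = b - a^T x = 5.0
  y^{k+1} = 1.0 + 0.2*5.0 = 2.0
Dual objective at y_2 = 2.0: reduced costs (6.0, 3.0), box minimizer x = (0.0, 0.0)
g(y_2) = b*y + (c1 - a1*y)*x1 + (c2 - a2*y)*x2 = 5*2.0 + 6.0*0.0 + 3.0*0.0 = 10.0 + 0.0 + 0.0 = 10.0


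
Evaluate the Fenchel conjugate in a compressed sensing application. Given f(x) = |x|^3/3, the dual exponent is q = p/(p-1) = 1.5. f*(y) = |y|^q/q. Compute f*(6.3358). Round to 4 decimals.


The conjugate exponent q satisfies 1/p + 1/q = 1.
p = 3, so q = 3/(3 - 1) = 1.5
|y|^q = 6.3358^1.5 = 15.9479
f*(6.3358) = 15.9479 / 1.5 = 10.6319


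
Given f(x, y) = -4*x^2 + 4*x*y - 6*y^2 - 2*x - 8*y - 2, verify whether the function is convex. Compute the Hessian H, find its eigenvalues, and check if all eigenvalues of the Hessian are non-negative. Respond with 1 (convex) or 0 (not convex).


The Hessian of f(x,y) = -4*x^2 + 4*x*y - 6*y^2 - 2*x - 8*y - 2 is:
H = [[-8, 4], [4, -12]]
Trace = -8 - 12 = -20
Determinant = -8*-12 - (4)^2 = 80
Discriminant = (-20)^2 - 4*80 = 80.0
Eigenvalues: lambda_1 = -14.4721, lambda_2 = -5.5279
The function is not convex.

0


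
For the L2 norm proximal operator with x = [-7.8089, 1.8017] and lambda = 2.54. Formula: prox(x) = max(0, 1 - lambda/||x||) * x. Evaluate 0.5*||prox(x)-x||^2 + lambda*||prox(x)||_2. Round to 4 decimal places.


Step 1: Compute ||x||.
||x|| = 8.0141
Step 2: Compute scaling factor.
scale = max(0, 1 - 2.54/8.0141) = 0.6831
Step 3: prox(x) = [-5.3339, 1.2307]
||prox(x)|| = 5.4741
Step 4: Proximal objective.
0.5*||prox-x||^2 = 3.2258
lambda*||prox|| = 13.9042
Total = 17.1299


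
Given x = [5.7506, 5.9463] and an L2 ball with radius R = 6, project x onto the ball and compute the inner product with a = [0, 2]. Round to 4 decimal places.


Step 1: Compute ||x|| (intermediates to 6 decimals).
||x|| = sqrt(5.7506^2 + 5.9463^2) = 8.272115
Step 2: Project.
Since ||x|| > R, scale = R/||x|| = 6/8.272115 = 0.725328, proj(x) = scale * x
proj(x) = [4.171071, 4.313018]
Step 3: Dot product.
a^T * proj(x) = 0*4.171071 + 2*4.313018 = 8.626


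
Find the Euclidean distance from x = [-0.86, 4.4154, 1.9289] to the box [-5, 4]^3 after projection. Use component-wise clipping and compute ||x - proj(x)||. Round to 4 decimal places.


Project each component onto [-5, 4].
clip(-0.86) = -0.86, clip(4.4154) = 4.0, clip(1.9289) = 1.9289
Projection = [-0.86, 4.0, 1.9289]
Squared diffs: [0.0, 0.1726, 0.0]
Distance = sqrt(0.1726) = 0.4154


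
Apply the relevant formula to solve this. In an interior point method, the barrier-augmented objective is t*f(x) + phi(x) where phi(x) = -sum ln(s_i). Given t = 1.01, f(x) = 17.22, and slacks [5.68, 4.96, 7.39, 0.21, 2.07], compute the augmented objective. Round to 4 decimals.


Step 1: Compute log-barrier.
ln values: [1.737, 1.6014, 2.0001, -1.5606, 0.7275]
phi = -(1.737 + 1.6014 + 2.0001 - 1.5606 + 0.7275) = -4.5054
Step 2: Compute augmented objective.
t*f(x) = 1.01*17.22 = 17.3922
Total = 17.3922 - 4.5054 = 12.8868


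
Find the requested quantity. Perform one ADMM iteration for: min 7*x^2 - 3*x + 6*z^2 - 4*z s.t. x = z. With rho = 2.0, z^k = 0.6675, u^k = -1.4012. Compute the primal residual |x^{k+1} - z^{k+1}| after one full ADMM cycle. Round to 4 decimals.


ADMM iteration with rho = 2.0, z^k = 0.6675, u^k = -1.4012
Step 1: x-update.
Minimize 7*x^2 - 3*x + (2.0/2)*(x - 0.6675 - 1.4012)^2
FOC: (2*7 + 2.0)*x = 3 + 2.0*(0.6675 + 1.4012)
x^{k+1} = 0.4461
Step 2: z-update.
Minimize 6*z^2 - 4*z + (2.0/2)*(0.4461 - z - 1.4012)^2
FOC: (2*6 + 2.0)*z = 4 + 2.0*(0.4461 - 1.4012)
z^{k+1} = 0.1493
Step 3: u-update.
u^{k+1} = -1.4012 + 0.4461 - 0.1493 = -1.1044
Step 4: Primal residual = |0.4461 - 0.1493| = 0.2968


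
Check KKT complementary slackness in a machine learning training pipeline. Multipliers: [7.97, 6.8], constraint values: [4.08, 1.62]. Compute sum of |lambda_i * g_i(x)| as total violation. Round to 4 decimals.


KKT complementary slackness check:
lambda_1 * g_1 = 7.97 * 4.08 = 32.5176
lambda_2 * g_2 = 6.8 * 1.62 = 11.016
Total violation = 32.5176 + 11.016 = 43.5336


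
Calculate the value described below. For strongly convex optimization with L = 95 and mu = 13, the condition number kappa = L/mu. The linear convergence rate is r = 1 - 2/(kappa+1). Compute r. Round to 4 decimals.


Step 1: Compute the condition number.
kappa = L/mu = 95/13 = 7.3077
Step 2: Compute the convergence rate.
r = 1 - 2/(kappa + 1) = 1 - 2*mu/(L + mu) = (L - mu)/(L + mu) = 82/108 = 0.7593


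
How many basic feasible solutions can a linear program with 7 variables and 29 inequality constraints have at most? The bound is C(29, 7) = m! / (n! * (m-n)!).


Each vertex corresponds to some choice of n active constraints out of m, so the number of vertices is at most C(m, n) = m! / (n!(m-n)!).
m = 29, n = 7
Numerator: 29 * 28 * 27 * 26 * 25 * 24 * 23
Denominator: 7! = 5040
C(29, 7) = 1560780


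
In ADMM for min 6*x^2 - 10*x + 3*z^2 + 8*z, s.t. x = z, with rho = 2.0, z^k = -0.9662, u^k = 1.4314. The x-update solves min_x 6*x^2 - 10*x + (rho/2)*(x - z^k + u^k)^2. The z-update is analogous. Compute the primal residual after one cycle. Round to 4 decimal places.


ADMM iteration with rho = 2.0, z^k = -0.9662, u^k = 1.4314
Step 1: x-update.
Minimize 6*x^2 - 10*x + (2.0/2)*(x + 0.9662 + 1.4314)^2
FOC: (2*6 + 2.0)*x = 10 + 2.0*(-0.9662 - 1.4314)
x^{k+1} = 0.3718
Step 2: z-update.
Minimize 3*z^2 + 8*z + (2.0/2)*(0.3718 - z + 1.4314)^2
FOC: (2*3 + 2.0)*z = -8 + 2.0*(0.3718 + 1.4314)
z^{k+1} = -0.5492
Step 3: u-update.
u^{k+1} = 1.4314 + 0.3718 + 0.5492 = 2.3524
Step 4: Primal residual = |0.3718 + 0.5492| = 0.921


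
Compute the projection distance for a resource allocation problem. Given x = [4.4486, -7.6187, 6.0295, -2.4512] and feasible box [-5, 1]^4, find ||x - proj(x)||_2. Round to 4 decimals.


Project each component onto [-5, 1].
clip(4.4486) = 1.0, clip(-7.6187) = -5.0, clip(6.0295) = 1.0, clip(-2.4512) = -2.4512
Projection = [1.0, -5.0, 1.0, -2.4512]
Squared diffs: [11.8928, 6.8576, 25.2959, 0.0]
Distance = sqrt(44.0463) = 6.6367


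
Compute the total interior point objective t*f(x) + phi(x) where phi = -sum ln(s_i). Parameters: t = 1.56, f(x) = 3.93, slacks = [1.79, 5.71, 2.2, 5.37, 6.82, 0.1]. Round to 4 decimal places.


Step 1: Compute log-barrier.
ln values: [0.5822, 1.7422, 0.7885, 1.6808, 1.9199, -2.3026]
phi = -(0.5822 + 1.7422 + 0.7885 + 1.6808 + 1.9199 - 2.3026) = -4.411
Step 2: Compute augmented objective.
t*f(x) = 1.56*3.93 = 6.1308
Total = 6.1308 - 4.411 = 1.7198


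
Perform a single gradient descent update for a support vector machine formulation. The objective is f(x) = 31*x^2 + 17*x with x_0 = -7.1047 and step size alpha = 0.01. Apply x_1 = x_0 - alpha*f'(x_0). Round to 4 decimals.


We compute the gradient at x_0 and apply the update.
f'(x) = 62*x + 17
f'(-7.1047) = 62*-7.1047 + 17 = -423.4914
x_1 = -7.1047 - 0.01*-423.4914 = -2.8698


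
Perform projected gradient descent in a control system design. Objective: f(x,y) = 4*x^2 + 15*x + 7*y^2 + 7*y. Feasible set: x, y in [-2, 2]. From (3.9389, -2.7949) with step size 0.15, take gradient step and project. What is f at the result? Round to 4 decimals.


Step 1: Compute gradient at (3.9389, -2.7949).
grad_x = 2*4*3.9389 + 15 = 46.5112
grad_y = 2*7*-2.7949 + 7 = -32.1286
Step 2: Gradient step.
x_raw = 3.9389 - 0.15*46.5112 = -3.0378
y_raw = -2.7949 - 0.15*-32.1286 = 2.0244
Step 3: Project onto [-2, 2].
x_proj = clip(-3.0378) = -2.0
y_proj = clip(2.0244) = 2.0
Step 4: Evaluate f.
f(-2.0, 2.0) = 28.0


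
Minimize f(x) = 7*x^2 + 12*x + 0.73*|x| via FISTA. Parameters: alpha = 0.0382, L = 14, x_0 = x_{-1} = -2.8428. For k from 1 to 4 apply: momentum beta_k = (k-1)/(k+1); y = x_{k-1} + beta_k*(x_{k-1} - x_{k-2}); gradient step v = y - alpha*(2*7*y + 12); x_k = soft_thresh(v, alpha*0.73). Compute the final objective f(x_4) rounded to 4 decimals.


FISTA on f(x) = 7*x^2 + 12*x + 0.73*|x|
L = 14, alpha = 0.0382
Iteration 1: beta = 0.0, y = -2.8428 + 0.0*(-2.8428 + 2.8428) = -2.8428
  grad(y) = -27.7992, v = y - alpha*grad = -1.7809
  prox(v) = soft_thresh(-1.7809, 0.0279) = -1.753
Iteration 2: beta = 0.3333, y = -1.753 + 0.3333*(-1.753 + 2.8428) = -1.3897
  grad(y) = -7.456, v = y - alpha*grad = -1.1049
  prox(v) = soft_thresh(-1.1049, 0.0279) = -1.077
Iteration 3: beta = 0.5, y = -1.077 + 0.5*(-1.077 + 1.753) = -0.739
  grad(y) = 1.6537, v = y - alpha*grad = -0.8022
  prox(v) = soft_thresh(-0.8022, 0.0279) = -0.7743
Iteration 4: beta = 0.6, y = -0.7743 + 0.6*(-0.7743 + 1.077) = -0.5927
  grad(y) = 3.7024, v = y - alpha*grad = -0.7341
  prox(v) = soft_thresh(-0.7341, 0.0279) = -0.7062
f(x_4) = 7*(-0.7062)^2 + 12*(-0.7062) + 0.73*|-0.7062| = -4.4679


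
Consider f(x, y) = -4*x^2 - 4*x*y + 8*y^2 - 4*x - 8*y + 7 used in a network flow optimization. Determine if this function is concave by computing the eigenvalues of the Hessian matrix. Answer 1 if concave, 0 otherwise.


The Hessian of f(x,y) = -4*x^2 - 4*x*y + 8*y^2 - 4*x - 8*y + 7 is:
H = [[-8, -4], [-4, 16]]
Trace = -8 + 16 = 8
Determinant = -8*16 - (-4)^2 = -144
Discriminant = (8)^2 - 4*-144 = 640.0
Eigenvalues: lambda_1 = -8.6491, lambda_2 = 16.6491
The function is not concave.

0


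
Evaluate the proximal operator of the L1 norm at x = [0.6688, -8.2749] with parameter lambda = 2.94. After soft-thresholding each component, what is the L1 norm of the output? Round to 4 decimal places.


Soft-thresholding with lambda = 2.94:
prox(0.6688) = sign(0.6688)*max(|0.6688| - 2.94, 0) = 0.0
prox(-8.2749) = sign(-8.2749)*max(|-8.2749| - 2.94, 0) = -5.3349
prox(x) = [0.0, -5.3349]
||prox(x)||_1 = 0.0 + 5.3349 = 5.3349


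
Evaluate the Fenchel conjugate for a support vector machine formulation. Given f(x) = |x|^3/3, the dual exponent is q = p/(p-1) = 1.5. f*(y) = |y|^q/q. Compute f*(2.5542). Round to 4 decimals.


The conjugate exponent q satisfies 1/p + 1/q = 1.
p = 3, so q = 3/(3 - 1) = 1.5
|y|^q = 2.5542^1.5 = 4.0821
f*(2.5542) = 4.0821 / 1.5 = 2.7214


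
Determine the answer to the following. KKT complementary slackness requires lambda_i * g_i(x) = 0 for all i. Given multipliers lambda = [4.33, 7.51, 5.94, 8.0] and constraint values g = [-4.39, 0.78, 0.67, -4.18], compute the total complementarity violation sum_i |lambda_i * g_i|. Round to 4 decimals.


KKT complementary slackness check:
lambda_1 * g_1 = 4.33 * -4.39 = -19.0087
lambda_2 * g_2 = 7.51 * 0.78 = 5.8578
lambda_3 * g_3 = 5.94 * 0.67 = 3.9798
lambda_4 * g_4 = 8.0 * -4.18 = -33.44
Total violation = 19.0087 + 5.8578 + 3.9798 + 33.44 = 62.2863


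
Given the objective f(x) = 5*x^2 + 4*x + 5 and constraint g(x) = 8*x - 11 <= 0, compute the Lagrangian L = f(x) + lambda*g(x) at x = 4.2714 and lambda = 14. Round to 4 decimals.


Step 1: Evaluate f(x).
f(4.2714) = 5*4.2714^2 + 4*4.2714 + 5 = 113.3099
Step 2: Evaluate g(x).
g(4.2714) = 8*4.2714 - 11 = 23.1712
Step 3: Compute Lagrangian.
L = 113.3099 + 14*23.1712 = 437.7067


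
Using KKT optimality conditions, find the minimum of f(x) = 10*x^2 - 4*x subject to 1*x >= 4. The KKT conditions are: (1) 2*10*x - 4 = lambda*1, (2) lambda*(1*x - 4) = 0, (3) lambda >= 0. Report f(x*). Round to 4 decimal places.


Step 1: Try lambda = 0 (constraint inactive).
x_unc = 4/(2*10) = 0.2
Check: 1*0.2 = 0.2 < 4 -- violated!
Step 2: Constraint must be active: 1*x = 4
x* = 4/1 = 4.0
lambda = (2*10*4.0 - 4)/1 = 76.0
Step 3: Compute optimal value.
f(x*) = 10*4.0^2 - 4*4.0 = 144.0


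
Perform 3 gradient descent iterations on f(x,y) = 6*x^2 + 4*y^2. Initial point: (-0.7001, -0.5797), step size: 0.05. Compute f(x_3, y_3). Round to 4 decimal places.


Gradient descent on f(x,y) = 6*x^2 + 4*y^2.
Starting point: (-0.7001, -0.5797), alpha = 0.05
Step 1: grad_x = 2*6*-0.7001 = -8.4012, grad_y = 2*4*-0.5797 = -4.6376
  x_1 = -0.7001 - 0.05*-8.4012 = -0.28
  y_1 = -0.5797 - 0.05*-4.6376 = -0.3478
Step 2: grad_x = 2*6*-0.28 = -3.3605, grad_y = 2*4*-0.3478 = -2.7826
  x_2 = -0.28 - 0.05*-3.3605 = -0.112
  y_2 = -0.3478 - 0.05*-2.7826 = -0.2087
Step 3: grad_x = 2*6*-0.112 = -1.3442, grad_y = 2*4*-0.2087 = -1.6695
  x_3 = -0.112 - 0.05*-1.3442 = -0.0448
  y_3 = -0.2087 - 0.05*-1.6695 = -0.1252
f(-0.0448, -0.1252) = 6*(-0.0448)^2 + 4*(-0.1252)^2 = 0.0748


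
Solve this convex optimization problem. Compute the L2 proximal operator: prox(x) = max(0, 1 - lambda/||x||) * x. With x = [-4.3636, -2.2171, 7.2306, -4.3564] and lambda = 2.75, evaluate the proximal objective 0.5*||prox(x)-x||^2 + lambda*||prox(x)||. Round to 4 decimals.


Step 1: Compute ||x||.
||x|| = 9.7579
Step 2: Compute scaling factor.
scale = max(0, 1 - 2.75/9.7579) = 0.7182
Step 3: prox(x) = [-3.1338, -1.5923, 5.1928, -3.1287]
||prox(x)|| = 7.0079
Step 4: Proximal objective.
0.5*||prox-x||^2 = 3.7813
lambda*||prox|| = 19.2717
Total = 23.0529


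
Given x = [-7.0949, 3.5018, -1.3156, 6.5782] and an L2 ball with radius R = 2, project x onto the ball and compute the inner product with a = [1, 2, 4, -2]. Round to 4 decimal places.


Step 1: Compute ||x|| (intermediates to 6 decimals).
||x|| = sqrt((-7.0949)^2 + 3.5018^2 + (-1.3156)^2 + 6.5782^2) = 10.373222
Step 2: Project.
Since ||x|| > R, scale = R/||x|| = 2/10.373222 = 0.192804, proj(x) = scale * x
proj(x) = [-1.367925, 0.675161, -0.253653, 1.268303]
Step 3: Dot product.
a^T * proj(x) = 1*(-1.367925) + 2*0.675161 + 4*(-0.253653) - 2*1.268303 = -3.5688


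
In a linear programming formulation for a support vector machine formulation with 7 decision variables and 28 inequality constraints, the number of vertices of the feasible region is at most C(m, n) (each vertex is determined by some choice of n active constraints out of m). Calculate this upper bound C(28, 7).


Each vertex corresponds to some choice of n active constraints out of m, so the number of vertices is at most C(m, n) = m! / (n!(m-n)!).
m = 28, n = 7
Numerator: 28 * 27 * 26 * 25 * 24 * 23 * 22
Denominator: 7! = 5040
C(28, 7) = 1184040


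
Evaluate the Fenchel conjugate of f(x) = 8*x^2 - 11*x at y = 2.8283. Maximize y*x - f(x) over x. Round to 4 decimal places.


f*(y) = sup_x {y*x - a*x^2 - b*x} = sup_x {(y-b)*x - a*x^2}
FOC: (y - b) - 2a*x = 0 => x* = (y - b)/(2a)
x* = (2.8283 + 11)/(2*8) = 0.8643
f*(2.8283) = (y-b)^2/(4a) = (2.8283 + 11)^2/(4*8)
= 191.2219/32 = 5.9757


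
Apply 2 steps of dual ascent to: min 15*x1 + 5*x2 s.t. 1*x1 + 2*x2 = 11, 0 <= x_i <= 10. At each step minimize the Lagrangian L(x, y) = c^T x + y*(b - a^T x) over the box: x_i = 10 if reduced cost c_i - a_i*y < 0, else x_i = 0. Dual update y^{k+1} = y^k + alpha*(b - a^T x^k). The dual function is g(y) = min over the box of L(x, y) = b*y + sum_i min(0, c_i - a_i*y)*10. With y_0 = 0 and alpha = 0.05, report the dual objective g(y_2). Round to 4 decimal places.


Dual ascent for LP: min 15*x1 + 5*x2, 1*x1 + 2*x2 = 11, 0 <= x_i <= 10
Step 1: y^k = 0.0, reduced costs: (15.0, 5.0)
  x^k = (0.0, 0.0), subgradient = b - a^T x = 11.0
  y^{k+1} = 0.0 + 0.05*11.0 = 0.55
Step 2: y^k = 0.55, reduced costs: (14.45, 3.9)
  x^k = (0.0, 0.0), subgradient = b - a^T x = 11.0
  y^{k+1} = 0.55 + 0.05*11.0 = 1.1
Dual objective at y_2 = 1.1: reduced costs (13.9, 2.8), box minimizer x = (0.0, 0.0)
g(y_2) = b*y + (c1 - a1*y)*x1 + (c2 - a2*y)*x2 = 11*1.1 + 13.9*0.0 + 2.8*0.0 = 12.1 + 0.0 + 0.0 = 12.1


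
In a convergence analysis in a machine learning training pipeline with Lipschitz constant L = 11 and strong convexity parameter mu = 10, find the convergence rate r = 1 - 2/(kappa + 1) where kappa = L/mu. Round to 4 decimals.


Step 1: Compute the condition number.
kappa = L/mu = 11/10 = 1.1
Step 2: Compute the convergence rate.
r = 1 - 2/(kappa + 1) = 1 - 2*mu/(L + mu) = (L - mu)/(L + mu) = 1/21 = 0.0476


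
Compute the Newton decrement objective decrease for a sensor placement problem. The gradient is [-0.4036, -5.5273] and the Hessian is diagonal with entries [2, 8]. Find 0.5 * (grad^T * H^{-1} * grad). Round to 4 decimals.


Step 1: H is diagonal, so H^(-1) * g = [-0.2018, -0.6909].
Step 2: g^T H^(-1) g = sum_i g_i^2 / H_ii
  = (-0.4036)^2/2 + (-5.5273)^2/8
  = 0.0814 + 3.8189 = 3.9003
Step 3: Objective decrease = 0.5 * g^T H^(-1) g = 1.9502


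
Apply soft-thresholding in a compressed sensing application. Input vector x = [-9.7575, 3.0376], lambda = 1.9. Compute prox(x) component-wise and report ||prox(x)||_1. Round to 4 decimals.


Soft-thresholding with lambda = 1.9:
prox(-9.7575) = sign(-9.7575)*max(|-9.7575| - 1.9, 0) = -7.8575
prox(3.0376) = sign(3.0376)*max(|3.0376| - 1.9, 0) = 1.1376
prox(x) = [-7.8575, 1.1376]
||prox(x)||_1 = 7.8575 + 1.1376 = 8.9951


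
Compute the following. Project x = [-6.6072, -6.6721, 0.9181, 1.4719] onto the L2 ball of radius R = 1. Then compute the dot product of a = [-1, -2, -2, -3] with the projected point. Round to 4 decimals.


Step 1: Compute ||x|| (intermediates to 6 decimals).
||x|| = sqrt((-6.6072)^2 + (-6.6721)^2 + 0.9181^2 + 1.4719^2) = 9.548896
Step 2: Project.
Since ||x|| > R, scale = R/||x|| = 1/9.548896 = 0.104724, proj(x) = scale * x
proj(x) = [-0.691932, -0.698729, 0.096147, 0.154143]
Step 3: Dot product.
a^T * proj(x) = -1*(-0.691932) - 2*(-0.698729) - 2*0.096147 - 3*0.154143 = 1.4347


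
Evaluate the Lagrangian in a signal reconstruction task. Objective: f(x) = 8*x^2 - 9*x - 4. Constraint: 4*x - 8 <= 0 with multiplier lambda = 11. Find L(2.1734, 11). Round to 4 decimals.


Step 1: Evaluate f(x).
f(2.1734) = 8*2.1734^2 - 9*2.1734 - 4 = 14.2287
Step 2: Evaluate g(x).
g(2.1734) = 4*2.1734 - 8 = 0.6936
Step 3: Compute Lagrangian.
L = 14.2287 + 11*0.6936 = 21.8583


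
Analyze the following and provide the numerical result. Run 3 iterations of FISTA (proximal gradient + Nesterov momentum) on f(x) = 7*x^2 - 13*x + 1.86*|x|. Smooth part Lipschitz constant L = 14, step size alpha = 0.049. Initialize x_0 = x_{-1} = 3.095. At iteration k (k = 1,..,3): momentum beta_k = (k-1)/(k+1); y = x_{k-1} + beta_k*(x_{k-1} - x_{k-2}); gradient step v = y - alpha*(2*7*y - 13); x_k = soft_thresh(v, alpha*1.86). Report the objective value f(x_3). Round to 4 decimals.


FISTA on f(x) = 7*x^2 - 13*x + 1.86*|x|
L = 14, alpha = 0.049
Iteration 1: beta = 0.0, y = 3.095 + 0.0*(3.095 - 3.095) = 3.095
  grad(y) = 30.33, v = y - alpha*grad = 1.6088
  prox(v) = soft_thresh(1.6088, 0.0911) = 1.5177
Iteration 2: beta = 0.3333, y = 1.5177 + 0.3333*(1.5177 - 3.095) = 0.9919
  grad(y) = 0.8869, v = y - alpha*grad = 0.9485
  prox(v) = soft_thresh(0.9485, 0.0911) = 0.8573
Iteration 3: beta = 0.5, y = 0.8573 + 0.5*(0.8573 - 1.5177) = 0.5271
  grad(y) = -5.62, v = y - alpha*grad = 0.8025
  prox(v) = soft_thresh(0.8025, 0.0911) = 0.7114
f(x_3) = 7*0.7114^2 - 13*0.7114 + 1.86*|0.7114| = -4.3823


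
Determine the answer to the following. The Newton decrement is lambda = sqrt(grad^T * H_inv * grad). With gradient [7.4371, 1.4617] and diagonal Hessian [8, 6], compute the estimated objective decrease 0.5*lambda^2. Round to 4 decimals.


Step 1: H is diagonal, so H^(-1) * g = [0.9296, 0.2436].
Step 2: g^T H^(-1) g = sum_i g_i^2 / H_ii
  = (7.4371)^2/8 + (1.4617)^2/6
  = 6.9138 + 0.3561 = 7.2699
Step 3: Objective decrease = 0.5 * g^T H^(-1) g = 3.635


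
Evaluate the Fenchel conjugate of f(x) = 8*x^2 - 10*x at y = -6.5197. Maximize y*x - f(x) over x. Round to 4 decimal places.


f*(y) = sup_x {y*x - a*x^2 - b*x} = sup_x {(y-b)*x - a*x^2}
FOC: (y - b) - 2a*x = 0 => x* = (y - b)/(2a)
x* = (-6.5197 + 10)/(2*8) = 0.2175
f*(-6.5197) = (y-b)^2/(4a) = (-6.5197 + 10)^2/(4*8)
= 12.1125/32 = 0.3785


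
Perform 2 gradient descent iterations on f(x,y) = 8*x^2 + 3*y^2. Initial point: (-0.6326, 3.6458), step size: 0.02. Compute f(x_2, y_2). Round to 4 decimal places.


Gradient descent on f(x,y) = 8*x^2 + 3*y^2.
Starting point: (-0.6326, 3.6458), alpha = 0.02
Step 1: grad_x = 2*8*-0.6326 = -10.1216, grad_y = 2*3*3.6458 = 21.8748
  x_1 = -0.6326 - 0.02*-10.1216 = -0.4302
  y_1 = 3.6458 - 0.02*21.8748 = 3.2083
Step 2: grad_x = 2*8*-0.4302 = -6.8827, grad_y = 2*3*3.2083 = 19.2498
  x_2 = -0.4302 - 0.02*-6.8827 = -0.2925
  y_2 = 3.2083 - 0.02*19.2498 = 2.8233
f(-0.2925, 2.8233) = 8*(-0.2925)^2 + 3*2.8233^2 = 24.5977


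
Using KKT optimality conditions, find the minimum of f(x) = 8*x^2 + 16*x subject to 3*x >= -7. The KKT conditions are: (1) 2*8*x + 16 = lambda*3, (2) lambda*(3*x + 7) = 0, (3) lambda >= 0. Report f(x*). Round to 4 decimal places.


Step 1: Try lambda = 0 (constraint inactive).
Stationarity: 2*8*x + 16 = 0
x* = -16/(2*8) = -1.0
Check constraint: 3*-1.0 = -3.0 >= -7 -- satisfied.
Step 2: Compute optimal value.
f(x*) = 8*(-1.0)^2 + 16*(-1.0) = -8.0


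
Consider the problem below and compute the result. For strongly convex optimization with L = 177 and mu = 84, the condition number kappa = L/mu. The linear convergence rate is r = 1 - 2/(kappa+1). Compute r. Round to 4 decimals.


Step 1: Compute the condition number.
kappa = L/mu = 177/84 = 2.1071
Step 2: Compute the convergence rate.
r = 1 - 2/(kappa + 1) = 1 - 2*mu/(L + mu) = (L - mu)/(L + mu) = 93/261 = 0.3563


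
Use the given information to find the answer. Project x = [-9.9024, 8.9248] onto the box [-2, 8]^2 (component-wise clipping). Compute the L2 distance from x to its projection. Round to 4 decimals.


Project each component onto [-2, 8].
clip(-9.9024) = -2.0, clip(8.9248) = 8.0
Projection = [-2.0, 8.0]
Squared diffs: [62.4479, 0.8553]
Distance = sqrt(63.3032) = 7.9563


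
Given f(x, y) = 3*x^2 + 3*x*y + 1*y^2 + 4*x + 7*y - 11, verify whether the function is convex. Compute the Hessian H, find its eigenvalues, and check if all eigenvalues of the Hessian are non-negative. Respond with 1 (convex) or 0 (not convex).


The Hessian of f(x,y) = 3*x^2 + 3*x*y + 1*y^2 + 4*x + 7*y - 11 is:
H = [[6, 3], [3, 2]]
Trace = 6 + 2 = 8
Determinant = 6*2 - (3)^2 = 3
Discriminant = (8)^2 - 4*3 = 52.0
Eigenvalues: lambda_1 = 0.3944, lambda_2 = 7.6056
The function is convex.

1


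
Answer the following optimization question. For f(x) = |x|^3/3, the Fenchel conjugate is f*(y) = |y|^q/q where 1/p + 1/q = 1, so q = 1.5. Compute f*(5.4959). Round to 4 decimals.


The conjugate exponent q satisfies 1/p + 1/q = 1.
p = 3, so q = 3/(3 - 1) = 1.5
|y|^q = 5.4959^1.5 = 12.8842
f*(5.4959) = 12.8842 / 1.5 = 8.5895


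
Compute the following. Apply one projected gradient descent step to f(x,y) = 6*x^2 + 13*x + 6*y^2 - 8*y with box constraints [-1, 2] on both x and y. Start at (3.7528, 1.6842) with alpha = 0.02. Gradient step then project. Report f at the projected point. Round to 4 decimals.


Step 1: Compute gradient at (3.7528, 1.6842).
grad_x = 2*6*3.7528 + 13 = 58.0336
grad_y = 2*6*1.6842 - 8 = 12.2104
Step 2: Gradient step.
x_raw = 3.7528 - 0.02*58.0336 = 2.5921
y_raw = 1.6842 - 0.02*12.2104 = 1.44
Step 3: Project onto [-1, 2].
x_proj = clip(2.5921) = 2.0
y_proj = clip(1.44) = 1.44
Step 4: Evaluate f.
f(2.0, 1.44) = 50.9215


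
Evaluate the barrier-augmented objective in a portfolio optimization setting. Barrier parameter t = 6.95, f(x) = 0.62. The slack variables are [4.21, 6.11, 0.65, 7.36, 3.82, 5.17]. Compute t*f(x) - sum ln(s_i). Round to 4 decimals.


Step 1: Compute log-barrier.
ln values: [1.4375, 1.8099, -0.4308, 1.9961, 1.3403, 1.6429]
phi = -(1.4375 + 1.8099 - 0.4308 + 1.9961 + 1.3403 + 1.6429) = -7.7958
Step 2: Compute augmented objective.
t*f(x) = 6.95*0.62 = 4.309
Total = 4.309 - 7.7958 = -3.4868


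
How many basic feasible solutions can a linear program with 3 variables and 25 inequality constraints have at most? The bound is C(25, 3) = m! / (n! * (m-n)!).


Each vertex corresponds to some choice of n active constraints out of m, so the number of vertices is at most C(m, n) = m! / (n!(m-n)!).
m = 25, n = 3
Numerator: 25 * 24 * 23
Denominator: 3! = 6
C(25, 3) = 2300


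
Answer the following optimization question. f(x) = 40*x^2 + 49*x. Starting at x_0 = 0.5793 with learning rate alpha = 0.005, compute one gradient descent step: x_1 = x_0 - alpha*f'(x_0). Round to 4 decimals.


We compute the gradient at x_0 and apply the update.
f'(x) = 80*x + 49
f'(0.5793) = 80*0.5793 + 49 = 95.344
x_1 = 0.5793 - 0.005*95.344 = 0.1026


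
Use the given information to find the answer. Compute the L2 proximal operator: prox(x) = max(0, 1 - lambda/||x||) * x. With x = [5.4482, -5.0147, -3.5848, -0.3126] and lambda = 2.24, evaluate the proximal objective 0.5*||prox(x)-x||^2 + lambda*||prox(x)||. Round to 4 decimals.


Step 1: Compute ||x||.
||x|| = 8.2328
Step 2: Compute scaling factor.
scale = max(0, 1 - 2.24/8.2328) = 0.7279
Step 3: prox(x) = [3.9658, -3.6503, -2.6094, -0.2275]
||prox(x)|| = 5.9928
Step 4: Proximal objective.
0.5*||prox-x||^2 = 2.5088
lambda*||prox|| = 13.4239
Total = 15.9326


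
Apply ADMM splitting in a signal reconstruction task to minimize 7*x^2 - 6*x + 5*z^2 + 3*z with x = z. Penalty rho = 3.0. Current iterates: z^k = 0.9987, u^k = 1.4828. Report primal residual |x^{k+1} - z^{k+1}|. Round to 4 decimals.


ADMM iteration with rho = 3.0, z^k = 0.9987, u^k = 1.4828
Step 1: x-update.
Minimize 7*x^2 - 6*x + (3.0/2)*(x - 0.9987 + 1.4828)^2
FOC: (2*7 + 3.0)*x = 6 + 3.0*(0.9987 - 1.4828)
x^{k+1} = 0.2675
Step 2: z-update.
Minimize 5*z^2 + 3*z + (3.0/2)*(0.2675 - z + 1.4828)^2
FOC: (2*5 + 3.0)*z = -3 + 3.0*(0.2675 + 1.4828)
z^{k+1} = 0.1731
Step 3: u-update.
u^{k+1} = 1.4828 + 0.2675 - 0.1731 = 1.5772
Step 4: Primal residual = |0.2675 - 0.1731| = 0.0944


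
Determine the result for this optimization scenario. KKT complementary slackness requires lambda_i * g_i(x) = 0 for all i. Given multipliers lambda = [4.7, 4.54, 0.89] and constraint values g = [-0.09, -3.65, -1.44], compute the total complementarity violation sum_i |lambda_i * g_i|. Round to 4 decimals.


KKT complementary slackness check:
lambda_1 * g_1 = 4.7 * -0.09 = -0.423
lambda_2 * g_2 = 4.54 * -3.65 = -16.571
lambda_3 * g_3 = 0.89 * -1.44 = -1.2816
Total violation = 0.423 + 16.571 + 1.2816 = 18.2756


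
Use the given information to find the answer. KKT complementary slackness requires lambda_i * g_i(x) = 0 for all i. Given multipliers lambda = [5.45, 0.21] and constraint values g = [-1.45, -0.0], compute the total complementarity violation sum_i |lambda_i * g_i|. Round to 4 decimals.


KKT complementary slackness check:
lambda_1 * g_1 = 5.45 * -1.45 = -7.9025
lambda_2 * g_2 = 0.21 * -0.0 = -0.0
Total violation = 7.9025 + 0.0 = 7.9025


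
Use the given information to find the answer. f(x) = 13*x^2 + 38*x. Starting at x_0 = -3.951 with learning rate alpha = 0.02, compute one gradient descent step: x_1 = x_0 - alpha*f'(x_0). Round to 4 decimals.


We compute the gradient at x_0 and apply the update.
f'(x) = 26*x + 38
f'(-3.951) = 26*-3.951 + 38 = -64.726
x_1 = -3.951 - 0.02*-64.726 = -2.6565


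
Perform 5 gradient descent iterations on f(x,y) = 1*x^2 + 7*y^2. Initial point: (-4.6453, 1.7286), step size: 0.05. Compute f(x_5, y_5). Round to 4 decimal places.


Gradient descent on f(x,y) = 1*x^2 + 7*y^2.
Starting point: (-4.6453, 1.7286), alpha = 0.05
Step 1: grad_x = 2*1*-4.6453 = -9.2906, grad_y = 2*7*1.7286 = 24.2004
  x_1 = -4.6453 - 0.05*-9.2906 = -4.1808
  y_1 = 1.7286 - 0.05*24.2004 = 0.5186
Step 2: grad_x = 2*1*-4.1808 = -8.3615, grad_y = 2*7*0.5186 = 7.2601
  x_2 = -4.1808 - 0.05*-8.3615 = -3.7627
  y_2 = 0.5186 - 0.05*7.2601 = 0.1556
Step 3: grad_x = 2*1*-3.7627 = -7.5254, grad_y = 2*7*0.1556 = 2.178
  x_3 = -3.7627 - 0.05*-7.5254 = -3.3864
  y_3 = 0.1556 - 0.05*2.178 = 0.0467
Step 4: grad_x = 2*1*-3.3864 = -6.7728, grad_y = 2*7*0.0467 = 0.6534
  x_4 = -3.3864 - 0.05*-6.7728 = -3.0478
  y_4 = 0.0467 - 0.05*0.6534 = 0.014
Step 5: grad_x = 2*1*-3.0478 = -6.0956, grad_y = 2*7*0.014 = 0.196
  x_5 = -3.0478 - 0.05*-6.0956 = -2.743
  y_5 = 0.014 - 0.05*0.196 = 0.0042
f(-2.743, 0.0042) = 1*(-2.743)^2 + 7*0.0042^2 = 7.5242


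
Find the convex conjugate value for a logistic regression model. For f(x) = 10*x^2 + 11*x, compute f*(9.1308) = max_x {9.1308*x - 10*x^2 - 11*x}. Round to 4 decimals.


f*(y) = sup_x {y*x - a*x^2 - b*x} = sup_x {(y-b)*x - a*x^2}
FOC: (y - b) - 2a*x = 0 => x* = (y - b)/(2a)
x* = (9.1308 - 11)/(2*10) = -0.0935
f*(9.1308) = (y-b)^2/(4a) = (9.1308 - 11)^2/(4*10)
= 3.4939/40 = 0.0873


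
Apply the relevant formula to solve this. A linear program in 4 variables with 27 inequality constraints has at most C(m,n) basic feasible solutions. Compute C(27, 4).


Each vertex corresponds to some choice of n active constraints out of m, so the number of vertices is at most C(m, n) = m! / (n!(m-n)!).
m = 27, n = 4
Numerator: 27 * 26 * 25 * 24
Denominator: 4! = 24
C(27, 4) = 17550


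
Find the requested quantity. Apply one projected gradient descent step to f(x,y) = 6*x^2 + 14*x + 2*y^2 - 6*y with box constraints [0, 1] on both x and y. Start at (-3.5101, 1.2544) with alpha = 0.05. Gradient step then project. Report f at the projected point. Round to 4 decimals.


Step 1: Compute gradient at (-3.5101, 1.2544).
grad_x = 2*6*-3.5101 + 14 = -28.1212
grad_y = 2*2*1.2544 - 6 = -0.9824
Step 2: Gradient step.
x_raw = -3.5101 - 0.05*-28.1212 = -2.104
y_raw = 1.2544 - 0.05*-0.9824 = 1.3035
Step 3: Project onto [0, 1].
x_proj = clip(-2.104) = 0.0
y_proj = clip(1.3035) = 1.0
Step 4: Evaluate f.
f(0.0, 1.0) = -4.0


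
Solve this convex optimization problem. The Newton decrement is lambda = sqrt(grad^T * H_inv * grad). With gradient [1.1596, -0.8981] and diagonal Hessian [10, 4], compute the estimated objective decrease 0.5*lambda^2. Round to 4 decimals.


Step 1: H is diagonal, so H^(-1) * g = [0.116, -0.2245].
Step 2: g^T H^(-1) g = sum_i g_i^2 / H_ii
  = (1.1596)^2/10 + (-0.8981)^2/4
  = 0.1345 + 0.2016 = 0.3361
Step 3: Objective decrease = 0.5 * g^T H^(-1) g = 0.1681


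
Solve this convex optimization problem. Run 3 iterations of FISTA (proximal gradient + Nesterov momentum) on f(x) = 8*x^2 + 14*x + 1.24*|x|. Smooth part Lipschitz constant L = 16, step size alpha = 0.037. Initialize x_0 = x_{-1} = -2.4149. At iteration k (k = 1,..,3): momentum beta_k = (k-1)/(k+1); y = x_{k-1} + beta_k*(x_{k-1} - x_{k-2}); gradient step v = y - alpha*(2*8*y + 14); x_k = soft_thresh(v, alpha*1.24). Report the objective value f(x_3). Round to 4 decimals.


FISTA on f(x) = 8*x^2 + 14*x + 1.24*|x|
L = 16, alpha = 0.037
Iteration 1: beta = 0.0, y = -2.4149 + 0.0*(-2.4149 + 2.4149) = -2.4149
  grad(y) = -24.6384, v = y - alpha*grad = -1.5033
  prox(v) = soft_thresh(-1.5033, 0.0459) = -1.4574
Iteration 2: beta = 0.3333, y = -1.4574 + 0.3333*(-1.4574 + 2.4149) = -1.1382
  grad(y) = -4.2117, v = y - alpha*grad = -0.9824
  prox(v) = soft_thresh(-0.9824, 0.0459) = -0.9365
Iteration 3: beta = 0.5, y = -0.9365 + 0.5*(-0.9365 + 1.4574) = -0.6761
  grad(y) = 3.1827, v = y - alpha*grad = -0.7938
  prox(v) = soft_thresh(-0.7938, 0.0459) = -0.748
f(x_3) = 8*(-0.748)^2 + 14*(-0.748) + 1.24*|-0.748| = -5.0684
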